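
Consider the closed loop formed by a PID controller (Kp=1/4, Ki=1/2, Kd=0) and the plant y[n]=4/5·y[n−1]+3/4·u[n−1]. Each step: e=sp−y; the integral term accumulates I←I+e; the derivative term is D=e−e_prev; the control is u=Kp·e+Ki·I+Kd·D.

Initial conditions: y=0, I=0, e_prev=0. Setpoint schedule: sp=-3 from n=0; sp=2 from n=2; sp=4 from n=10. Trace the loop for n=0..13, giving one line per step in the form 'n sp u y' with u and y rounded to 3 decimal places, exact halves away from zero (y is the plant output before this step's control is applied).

0 -3 -2.250 0.000
1 -3 -2.484 -1.688
2 2 1.754 -3.213
3 2 2.892 -1.255
4 2 2.705 1.165
5 2 1.776 2.960
6 2 0.741 3.700
7 2 0.029 3.515
8 2 -0.218 2.834
9 2 -0.087 2.104
10 4 1.725 1.618
11 4 2.189 2.588
12 4 2.052 3.712
13 4 1.598 4.508

(exact arithmetic carried between steps; '≈' marks a value shown rounded to 6 d.p. or computed from one; I and e_prev carry over from the previous line; the table rounds u and y to 3 d.p., halves away from zero)
n=0: y=0, sp=-3, e=sp−y=-3; I=-3, D=e−e_prev=-3; u=1/4·(-3)+1/2·(-3)+0·(-3)=-2.25; next y=4/5·0+3/4·(-2.25)=-1.6875
n=1: y=-1.6875, sp=-3, e=sp−y=-1.3125; I=-4.3125, D=e−e_prev=1.6875; u=1/4·(-1.3125)+1/2·(-4.3125)+0·1.6875=-2.484375; next y=4/5·(-1.6875)+3/4·(-2.484375)≈-3.213281
n=2: y≈-3.213281, sp=2, e=sp−y≈5.213281; I≈0.900781, D=e−e_prev≈6.525781; u=1/4·5.213281+1/2·0.900781+0·6.525781≈1.753711; next y=4/5·(-3.213281)+3/4·1.753711≈-1.255342
n=3: y≈-1.255342, sp=2, e=sp−y≈3.255342; I≈4.156123, D=e−e_prev≈-1.957939; u=1/4·3.255342+1/2·4.156123+0·(-1.957939)≈2.891897; next y=4/5·(-1.255342)+3/4·2.891897≈1.164649
n=4: y≈1.164649, sp=2, e=sp−y≈0.835351; I≈4.991474, D=e−e_prev≈-2.419991; u=1/4·0.835351+1/2·4.991474+0·(-2.419991)≈2.704575; next y=4/5·1.164649+3/4·2.704575≈2.960150
n=5: y≈2.960150, sp=2, e=sp−y≈-0.960150; I≈4.031323, D=e−e_prev≈-1.795501; u=1/4·(-0.960150)+1/2·4.031323+0·(-1.795501)≈1.775624; next y=4/5·2.960150+3/4·1.775624≈3.699838
n=6: y≈3.699838, sp=2, e=sp−y≈-1.699838; I≈2.331485, D=e−e_prev≈-0.739688; u=1/4·(-1.699838)+1/2·2.331485+0·(-0.739688)≈0.740783; next y=4/5·3.699838+3/4·0.740783≈3.515458
n=7: y≈3.515458, sp=2, e=sp−y≈-1.515458; I≈0.816027, D=e−e_prev≈0.184380; u=1/4·(-1.515458)+1/2·0.816027+0·0.184380≈0.029149; next y=4/5·3.515458+3/4·0.029149≈2.834228
n=8: y≈2.834228, sp=2, e=sp−y≈-0.834228; I≈-0.018201, D=e−e_prev≈0.681230; u=1/4·(-0.834228)+1/2·(-0.018201)+0·0.681230≈-0.217658; next y=4/5·2.834228+3/4·(-0.217658)≈2.104139
n=9: y≈2.104139, sp=2, e=sp−y≈-0.104139; I≈-0.122340, D=e−e_prev≈0.730089; u=1/4·(-0.104139)+1/2·(-0.122340)+0·0.730089≈-0.087205; next y=4/5·2.104139+3/4·(-0.087205)≈1.617908
n=10: y≈1.617908, sp=4, e=sp−y≈2.382092; I≈2.259752, D=e−e_prev≈2.486232; u=1/4·2.382092+1/2·2.259752+0·2.486232≈1.725399; next y=4/5·1.617908+3/4·1.725399≈2.588375
n=11: y≈2.588375, sp=4, e=sp−y≈1.411625; I≈3.671376, D=e−e_prev≈-0.970468; u=1/4·1.411625+1/2·3.671376+0·(-0.970468)≈2.188594; next y=4/5·2.588375+3/4·2.188594≈3.712146
n=12: y≈3.712146, sp=4, e=sp−y≈0.287854; I≈3.959230, D=e−e_prev≈-1.123771; u=1/4·0.287854+1/2·3.959230+0·(-1.123771)≈2.051579; next y=4/5·3.712146+3/4·2.051579≈4.508401
n=13: y≈4.508401, sp=4, e=sp−y≈-0.508401; I≈3.450829, D=e−e_prev≈-0.796255; u=1/4·(-0.508401)+1/2·3.450829+0·(-0.796255)≈1.598315; next y=4/5·4.508401+3/4·1.598315≈4.805457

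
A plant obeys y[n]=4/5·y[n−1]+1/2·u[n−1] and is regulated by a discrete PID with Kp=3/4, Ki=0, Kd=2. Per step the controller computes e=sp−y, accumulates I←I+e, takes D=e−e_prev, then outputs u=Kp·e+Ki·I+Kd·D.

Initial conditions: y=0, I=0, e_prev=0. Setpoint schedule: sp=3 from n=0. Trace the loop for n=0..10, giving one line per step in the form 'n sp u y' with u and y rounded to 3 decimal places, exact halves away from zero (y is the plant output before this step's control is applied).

(exact arithmetic carried between steps; '≈' marks a value shown rounded to 6 d.p. or computed from one; I and e_prev carry over from the previous line; the table rounds u and y to 3 d.p., halves away from zero)
n=0: y=0, sp=3, e=sp−y=3; I=3, D=e−e_prev=3; u=3/4·3+0·3+2·3=8.25; next y=4/5·0+1/2·8.25=4.125
n=1: y=4.125, sp=3, e=sp−y=-1.125; I=1.875, D=e−e_prev=-4.125; u=3/4·(-1.125)+0·1.875+2·(-4.125)=-9.09375; next y=4/5·4.125+1/2·(-9.09375)=-1.246875
n=2: y=-1.246875, sp=3, e=sp−y=4.246875; I=6.121875, D=e−e_prev=5.371875; u=3/4·4.246875+0·6.121875+2·5.371875≈13.928906; next y=4/5·(-1.246875)+1/2·13.928906≈5.966953
n=3: y≈5.966953, sp=3, e=sp−y≈-2.966953; I≈3.154922, D=e−e_prev≈-7.213828; u=3/4·(-2.966953)+0·3.154922+2·(-7.213828)≈-16.652871; next y=4/5·5.966953+1/2·(-16.652871)≈-3.552873
n=4: y≈-3.552873, sp=3, e=sp−y≈6.552873; I≈9.707795, D=e−e_prev≈9.519826; u=3/4·6.552873+0·9.707795+2·9.519826≈23.954307; next y=4/5·(-3.552873)+1/2·23.954307≈9.134855
n=5: y≈9.134855, sp=3, e=sp−y≈-6.134855; I≈3.572940, D=e−e_prev≈-12.687728; u=3/4·(-6.134855)+0·3.572940+2·(-12.687728)≈-29.976598; next y=4/5·9.134855+1/2·(-29.976598)≈-7.680415
n=6: y≈-7.680415, sp=3, e=sp−y≈10.680415; I≈14.253355, D=e−e_prev≈16.815270; u=3/4·10.680415+0·14.253355+2·16.815270≈41.640851; next y=4/5·(-7.680415)+1/2·41.640851≈14.676094
n=7: y≈14.676094, sp=3, e=sp−y≈-11.676094; I≈2.577261, D=e−e_prev≈-22.356508; u=3/4·(-11.676094)+0·2.577261+2·(-22.356508)≈-53.470087; next y=4/5·14.676094+1/2·(-53.470087)≈-14.994169
n=8: y≈-14.994169, sp=3, e=sp−y≈17.994169; I≈20.571430, D=e−e_prev≈29.670262; u=3/4·17.994169+0·20.571430+2·29.670262≈72.836151; next y=4/5·(-14.994169)+1/2·72.836151≈24.422741
n=9: y≈24.422741, sp=3, e=sp−y≈-21.422741; I≈-0.851311, D=e−e_prev≈-39.416909; u=3/4·(-21.422741)+0·(-0.851311)+2·(-39.416909)≈-94.900874; next y=4/5·24.422741+1/2·(-94.900874)≈-27.912244
n=10: y≈-27.912244, sp=3, e=sp−y≈30.912244; I≈30.060933, D=e−e_prev≈52.334985; u=3/4·30.912244+0·30.060933+2·52.334985≈127.854153; next y=4/5·(-27.912244)+1/2·127.854153≈41.597281

0 3 8.250 0.000
1 3 -9.094 4.125
2 3 13.929 -1.247
3 3 -16.653 5.967
4 3 23.954 -3.553
5 3 -29.977 9.135
6 3 41.641 -7.680
7 3 -53.470 14.676
8 3 72.836 -14.994
9 3 -94.901 24.423
10 3 127.854 -27.912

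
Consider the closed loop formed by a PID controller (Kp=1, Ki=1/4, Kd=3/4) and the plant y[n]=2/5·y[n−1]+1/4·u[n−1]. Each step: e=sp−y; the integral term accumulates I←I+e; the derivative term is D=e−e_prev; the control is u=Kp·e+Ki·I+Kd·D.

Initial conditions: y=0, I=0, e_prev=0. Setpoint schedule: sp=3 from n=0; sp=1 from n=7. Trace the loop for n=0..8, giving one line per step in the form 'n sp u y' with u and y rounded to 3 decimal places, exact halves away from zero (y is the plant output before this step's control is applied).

0 3 6.000 0.000
1 3 1.500 1.500
2 3 4.050 0.975
3 3 3.308 1.403
4 3 4.057 1.388
5 3 4.086 1.569
6 3 4.420 1.649
7 1 0.587 1.765
8 1 3.806 0.853

(exact arithmetic carried between steps; '≈' marks a value shown rounded to 6 d.p. or computed from one; I and e_prev carry over from the previous line; the table rounds u and y to 3 d.p., halves away from zero)
n=0: y=0, sp=3, e=sp−y=3; I=3, D=e−e_prev=3; u=1·3+1/4·3+3/4·3=6; next y=2/5·0+1/4·6=1.5
n=1: y=1.5, sp=3, e=sp−y=1.5; I=4.5, D=e−e_prev=-1.5; u=1·1.5+1/4·4.5+3/4·(-1.5)=1.5; next y=2/5·1.5+1/4·1.5=0.975
n=2: y=0.975, sp=3, e=sp−y=2.025; I=6.525, D=e−e_prev=0.525; u=1·2.025+1/4·6.525+3/4·0.525=4.05; next y=2/5·0.975+1/4·4.05=1.4025
n=3: y=1.4025, sp=3, e=sp−y=1.5975; I=8.1225, D=e−e_prev=-0.4275; u=1·1.5975+1/4·8.1225+3/4·(-0.4275)=3.3075; next y=2/5·1.4025+1/4·3.3075=1.387875
n=4: y=1.387875, sp=3, e=sp−y=1.612125; I=9.734625, D=e−e_prev=0.014625; u=1·1.612125+1/4·9.734625+3/4·0.014625=4.05675; next y=2/5·1.387875+1/4·4.05675≈1.569338
n=5: y≈1.569338, sp=3, e=sp−y≈1.430663; I≈11.165288, D=e−e_prev≈-0.181463; u=1·1.430663+1/4·11.165288+3/4·(-0.181463)≈4.085888; next y=2/5·1.569338+1/4·4.085888≈1.649207
n=6: y≈1.649207, sp=3, e=sp−y≈1.350793; I≈12.516081, D=e−e_prev≈-0.079869; u=1·1.350793+1/4·12.516081+3/4·(-0.079869)≈4.419911; next y=2/5·1.649207+1/4·4.419911≈1.764661
n=7: y≈1.764661, sp=1, e=sp−y≈-0.764661; I≈11.751420, D=e−e_prev≈-2.115454; u=1·(-0.764661)+1/4·11.751420+3/4·(-2.115454)≈0.586604; next y=2/5·1.764661+1/4·0.586604≈0.852515
n=8: y≈0.852515, sp=1, e=sp−y≈0.147485; I≈11.898905, D=e−e_prev≈0.912145; u=1·0.147485+1/4·11.898905+3/4·0.912145≈3.806320; next y=2/5·0.852515+1/4·3.806320≈1.292586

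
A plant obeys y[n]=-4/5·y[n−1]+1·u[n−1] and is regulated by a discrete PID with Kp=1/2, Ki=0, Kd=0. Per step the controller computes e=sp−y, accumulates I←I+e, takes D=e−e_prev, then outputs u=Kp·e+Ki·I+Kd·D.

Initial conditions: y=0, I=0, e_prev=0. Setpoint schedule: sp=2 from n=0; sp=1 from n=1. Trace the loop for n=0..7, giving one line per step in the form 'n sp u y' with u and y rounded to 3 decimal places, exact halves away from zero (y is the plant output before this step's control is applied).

0 2 1.000 0.000
1 1 0.000 1.000
2 1 0.900 -0.800
3 1 -0.270 1.540
4 1 1.251 -1.502
5 1 -0.726 2.453
6 1 1.844 -2.688
7 1 -1.497 3.995

(exact arithmetic carried between steps; '≈' marks a value shown rounded to 6 d.p. or computed from one; I and e_prev carry over from the previous line; the table rounds u and y to 3 d.p., halves away from zero)
n=0: y=0, sp=2, e=sp−y=2; I=2, D=e−e_prev=2; u=1/2·2+0·2+0·2=1; next y=-4/5·0+1·1=1
n=1: y=1, sp=1, e=sp−y=0; I=2, D=e−e_prev=-2; u=1/2·0+0·2+0·(-2)=0; next y=-4/5·1+1·0=-0.8
n=2: y=-0.8, sp=1, e=sp−y=1.8; I=3.8, D=e−e_prev=1.8; u=1/2·1.8+0·3.8+0·1.8=0.9; next y=-4/5·(-0.8)+1·0.9=1.54
n=3: y=1.54, sp=1, e=sp−y=-0.54; I=3.26, D=e−e_prev=-2.34; u=1/2·(-0.54)+0·3.26+0·(-2.34)=-0.27; next y=-4/5·1.54+1·(-0.27)=-1.502
n=4: y=-1.502, sp=1, e=sp−y=2.502; I=5.762, D=e−e_prev=3.042; u=1/2·2.502+0·5.762+0·3.042=1.251; next y=-4/5·(-1.502)+1·1.251=2.4526
n=5: y=2.4526, sp=1, e=sp−y=-1.4526; I=4.3094, D=e−e_prev=-3.9546; u=1/2·(-1.4526)+0·4.3094+0·(-3.9546)=-0.7263; next y=-4/5·2.4526+1·(-0.7263)=-2.68838
n=6: y=-2.68838, sp=1, e=sp−y=3.68838; I=7.99778, D=e−e_prev=5.14098; u=1/2·3.68838+0·7.99778+0·5.14098=1.84419; next y=-4/5·(-2.68838)+1·1.84419=3.994894
n=7: y=3.994894, sp=1, e=sp−y=-2.994894; I=5.002886, D=e−e_prev=-6.683274; u=1/2·(-2.994894)+0·5.002886+0·(-6.683274)=-1.497447; next y=-4/5·3.994894+1·(-1.497447)≈-4.693362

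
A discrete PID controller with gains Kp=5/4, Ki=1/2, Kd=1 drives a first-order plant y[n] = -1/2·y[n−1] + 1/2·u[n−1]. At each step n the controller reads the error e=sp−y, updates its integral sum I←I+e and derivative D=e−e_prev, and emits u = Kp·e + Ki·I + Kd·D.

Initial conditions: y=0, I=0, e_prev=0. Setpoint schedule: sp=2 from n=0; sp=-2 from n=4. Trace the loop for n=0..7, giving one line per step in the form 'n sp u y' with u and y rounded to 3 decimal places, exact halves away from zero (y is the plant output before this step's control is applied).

0 2 5.500 0.000
1 2 -3.063 2.750
2 2 14.867 -2.906
3 2 -20.767 8.887
4 -2 41.795 -14.827
5 -2 -90.133 28.311
6 -2 178.564 -59.222
7 -2 -370.173 118.893

(exact arithmetic carried between steps; '≈' marks a value shown rounded to 6 d.p. or computed from one; I and e_prev carry over from the previous line; the table rounds u and y to 3 d.p., halves away from zero)
n=0: y=0, sp=2, e=sp−y=2; I=2, D=e−e_prev=2; u=5/4·2+1/2·2+1·2=5.5; next y=-1/2·0+1/2·5.5=2.75
n=1: y=2.75, sp=2, e=sp−y=-0.75; I=1.25, D=e−e_prev=-2.75; u=5/4·(-0.75)+1/2·1.25+1·(-2.75)=-3.0625; next y=-1/2·2.75+1/2·(-3.0625)=-2.90625
n=2: y=-2.90625, sp=2, e=sp−y=4.90625; I=6.15625, D=e−e_prev=5.65625; u=5/4·4.90625+1/2·6.15625+1·5.65625≈14.867188; next y=-1/2·(-2.90625)+1/2·14.867188≈8.886719
n=3: y≈8.886719, sp=2, e=sp−y≈-6.886719; I≈-0.730469, D=e−e_prev≈-11.792969; u=5/4·(-6.886719)+1/2·(-0.730469)+1·(-11.792969)≈-20.766602; next y=-1/2·8.886719+1/2·(-20.766602)≈-14.826660
n=4: y≈-14.826660, sp=-2, e=sp−y≈12.826660; I≈12.096191, D=e−e_prev≈19.713379; u=5/4·12.826660+1/2·12.096191+1·19.713379≈41.794800; next y=-1/2·(-14.826660)+1/2·41.794800≈28.310730
n=5: y≈28.310730, sp=-2, e=sp−y≈-30.310730; I≈-18.214539, D=e−e_prev≈-43.137390; u=5/4·(-30.310730)+1/2·(-18.214539)+1·(-43.137390)≈-90.133072; next y=-1/2·28.310730+1/2·(-90.133072)≈-59.221901
n=6: y≈-59.221901, sp=-2, e=sp−y≈57.221901; I≈39.007362, D=e−e_prev≈87.532631; u=5/4·57.221901+1/2·39.007362+1·87.532631≈178.563688; next y=-1/2·(-59.221901)+1/2·178.563688≈118.892795
n=7: y≈118.892795, sp=-2, e=sp−y≈-120.892795; I≈-81.885432, D=e−e_prev≈-178.114696; u=5/4·(-120.892795)+1/2·(-81.885432)+1·(-178.114696)≈-370.173405; next y=-1/2·118.892795+1/2·(-370.173405)≈-244.533100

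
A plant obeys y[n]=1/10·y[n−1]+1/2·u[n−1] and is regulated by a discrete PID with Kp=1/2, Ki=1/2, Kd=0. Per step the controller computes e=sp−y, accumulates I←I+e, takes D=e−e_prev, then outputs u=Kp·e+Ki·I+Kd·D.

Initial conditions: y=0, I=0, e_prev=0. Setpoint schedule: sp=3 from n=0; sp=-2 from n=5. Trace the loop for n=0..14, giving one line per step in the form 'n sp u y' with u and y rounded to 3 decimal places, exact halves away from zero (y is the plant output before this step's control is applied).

0 3 3.000 0.000
1 3 3.000 1.500
2 3 3.600 1.650
3 3 3.960 1.965
4 3 4.266 2.177
5 -2 -0.496 2.351
6 -2 -0.308 -0.013
7 -2 -1.159 -0.155
8 -2 -1.642 -0.595
9 -2 -2.059 -0.880
10 -2 -2.382 -1.117
11 -2 -2.638 -1.303
12 -2 -2.840 -1.449
13 -2 -3.000 -1.565
14 -2 -3.126 -1.656

(exact arithmetic carried between steps; '≈' marks a value shown rounded to 6 d.p. or computed from one; I and e_prev carry over from the previous line; the table rounds u and y to 3 d.p., halves away from zero)
n=0: y=0, sp=3, e=sp−y=3; I=3, D=e−e_prev=3; u=1/2·3+1/2·3+0·3=3; next y=1/10·0+1/2·3=1.5
n=1: y=1.5, sp=3, e=sp−y=1.5; I=4.5, D=e−e_prev=-1.5; u=1/2·1.5+1/2·4.5+0·(-1.5)=3; next y=1/10·1.5+1/2·3=1.65
n=2: y=1.65, sp=3, e=sp−y=1.35; I=5.85, D=e−e_prev=-0.15; u=1/2·1.35+1/2·5.85+0·(-0.15)=3.6; next y=1/10·1.65+1/2·3.6=1.965
n=3: y=1.965, sp=3, e=sp−y=1.035; I=6.885, D=e−e_prev=-0.315; u=1/2·1.035+1/2·6.885+0·(-0.315)=3.96; next y=1/10·1.965+1/2·3.96=2.1765
n=4: y=2.1765, sp=3, e=sp−y=0.8235; I=7.7085, D=e−e_prev=-0.2115; u=1/2·0.8235+1/2·7.7085+0·(-0.2115)=4.266; next y=1/10·2.1765+1/2·4.266=2.35065
n=5: y=2.35065, sp=-2, e=sp−y=-4.35065; I=3.35785, D=e−e_prev=-5.17415; u=1/2·(-4.35065)+1/2·3.35785+0·(-5.17415)=-0.4964; next y=1/10·2.35065+1/2·(-0.4964)=-0.013135
n=6: y=-0.013135, sp=-2, e=sp−y=-1.986865; I=1.370985, D=e−e_prev=2.363785; u=1/2·(-1.986865)+1/2·1.370985+0·2.363785=-0.30794; next y=1/10·(-0.013135)+1/2·(-0.30794)≈-0.155284
n=7: y≈-0.155284, sp=-2, e=sp−y≈-1.844717; I≈-0.473732, D=e−e_prev≈0.142149; u=1/2·(-1.844717)+1/2·(-0.473732)+0·0.142149≈-1.159224; next y=1/10·(-0.155284)+1/2·(-1.159224)≈-0.595140
n=8: y≈-0.595140, sp=-2, e=sp−y≈-1.404860; I≈-1.878591, D=e−e_prev≈0.439857; u=1/2·(-1.404860)+1/2·(-1.878591)+0·0.439857≈-1.641725; next y=1/10·(-0.595140)+1/2·(-1.641725)≈-0.880377
n=9: y≈-0.880377, sp=-2, e=sp−y≈-1.119623; I≈-2.998214, D=e−e_prev≈0.285236; u=1/2·(-1.119623)+1/2·(-2.998214)+0·0.285236≈-2.058919; next y=1/10·(-0.880377)+1/2·(-2.058919)≈-1.117497
n=10: y≈-1.117497, sp=-2, e=sp−y≈-0.882503; I≈-3.880717, D=e−e_prev≈0.237120; u=1/2·(-0.882503)+1/2·(-3.880717)+0·0.237120≈-2.381610; next y=1/10·(-1.117497)+1/2·(-2.381610)≈-1.302555
n=11: y≈-1.302555, sp=-2, e=sp−y≈-0.697445; I≈-4.578163, D=e−e_prev≈0.185058; u=1/2·(-0.697445)+1/2·(-4.578163)+0·0.185058≈-2.637804; next y=1/10·(-1.302555)+1/2·(-2.637804)≈-1.449157
n=12: y≈-1.449157, sp=-2, e=sp−y≈-0.550843; I≈-5.129005, D=e−e_prev≈0.146603; u=1/2·(-0.550843)+1/2·(-5.129005)+0·0.146603≈-2.839924; next y=1/10·(-1.449157)+1/2·(-2.839924)≈-1.564878
n=13: y≈-1.564878, sp=-2, e=sp−y≈-0.435122; I≈-5.564127, D=e−e_prev≈0.115720; u=1/2·(-0.435122)+1/2·(-5.564127)+0·0.115720≈-2.999625; next y=1/10·(-1.564878)+1/2·(-2.999625)≈-1.656300
n=14: y≈-1.656300, sp=-2, e=sp−y≈-0.343700; I≈-5.907827, D=e−e_prev≈0.091423; u=1/2·(-0.343700)+1/2·(-5.907827)+0·0.091423≈-3.125764; next y=1/10·(-1.656300)+1/2·(-3.125764)≈-1.728512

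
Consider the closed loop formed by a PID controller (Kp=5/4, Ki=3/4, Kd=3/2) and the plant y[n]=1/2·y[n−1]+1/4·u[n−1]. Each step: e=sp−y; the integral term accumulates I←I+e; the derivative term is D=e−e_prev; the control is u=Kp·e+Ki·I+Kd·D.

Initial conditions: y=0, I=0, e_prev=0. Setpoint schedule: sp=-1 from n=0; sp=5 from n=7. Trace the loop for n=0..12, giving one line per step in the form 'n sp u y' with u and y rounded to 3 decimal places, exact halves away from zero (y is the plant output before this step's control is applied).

0 -1 -3.500 0.000
1 -1 0.313 -0.875
2 -1 -2.898 -0.359
3 -1 -0.698 -0.904
4 -1 -2.559 -0.627
5 -1 -1.280 -0.953
6 -1 -2.353 -0.797
7 5 19.394 -0.986
8 5 -4.097 4.355
9 5 15.606 1.153
10 5 2.051 4.478
11 5 13.472 2.752
12 5 5.596 4.744

(exact arithmetic carried between steps; '≈' marks a value shown rounded to 6 d.p. or computed from one; I and e_prev carry over from the previous line; the table rounds u and y to 3 d.p., halves away from zero)
n=0: y=0, sp=-1, e=sp−y=-1; I=-1, D=e−e_prev=-1; u=5/4·(-1)+3/4·(-1)+3/2·(-1)=-3.5; next y=1/2·0+1/4·(-3.5)=-0.875
n=1: y=-0.875, sp=-1, e=sp−y=-0.125; I=-1.125, D=e−e_prev=0.875; u=5/4·(-0.125)+3/4·(-1.125)+3/2·0.875=0.3125; next y=1/2·(-0.875)+1/4·0.3125=-0.359375
n=2: y=-0.359375, sp=-1, e=sp−y=-0.640625; I=-1.765625, D=e−e_prev=-0.515625; u=5/4·(-0.640625)+3/4·(-1.765625)+3/2·(-0.515625)≈-2.898438; next y=1/2·(-0.359375)+1/4·(-2.898438)≈-0.904297
n=3: y≈-0.904297, sp=-1, e=sp−y≈-0.095703; I≈-1.861328, D=e−e_prev≈0.544922; u=5/4·(-0.095703)+3/4·(-1.861328)+3/2·0.544922≈-0.698242; next y=1/2·(-0.904297)+1/4·(-0.698242)≈-0.626709
n=4: y≈-0.626709, sp=-1, e=sp−y≈-0.373291; I≈-2.234619, D=e−e_prev≈-0.277588; u=5/4·(-0.373291)+3/4·(-2.234619)+3/2·(-0.277588)≈-2.558960; next y=1/2·(-0.626709)+1/4·(-2.558960)≈-0.953094
n=5: y≈-0.953094, sp=-1, e=sp−y≈-0.046906; I≈-2.281525, D=e−e_prev≈0.326385; u=5/4·(-0.046906)+3/4·(-2.281525)+3/2·0.326385≈-1.280197; next y=1/2·(-0.953094)+1/4·(-1.280197)≈-0.796597
n=6: y≈-0.796597, sp=-1, e=sp−y≈-0.203403; I≈-2.484928, D=e−e_prev≈-0.156498; u=5/4·(-0.203403)+3/4·(-2.484928)+3/2·(-0.156498)≈-2.352697; next y=1/2·(-0.796597)+1/4·(-2.352697)≈-0.986473
n=7: y≈-0.986473, sp=5, e=sp−y≈5.986473; I≈3.501544, D=e−e_prev≈6.189876; u=5/4·5.986473+3/4·3.501544+3/2·6.189876≈19.394063; next y=1/2·(-0.986473)+1/4·19.394063≈4.355280
n=8: y≈4.355280, sp=5, e=sp−y≈0.644720; I≈4.146265, D=e−e_prev≈-5.341752; u=5/4·0.644720+3/4·4.146265+3/2·(-5.341752)≈-4.097029; next y=1/2·4.355280+1/4·(-4.097029)≈1.153383
n=9: y≈1.153383, sp=5, e=sp−y≈3.846617; I≈7.992882, D=e−e_prev≈3.201897; u=5/4·3.846617+3/4·7.992882+3/2·3.201897≈15.605779; next y=1/2·1.153383+1/4·15.605779≈4.478136
n=10: y≈4.478136, sp=5, e=sp−y≈0.521864; I≈8.514746, D=e−e_prev≈-3.324753; u=5/4·0.521864+3/4·8.514746+3/2·(-3.324753)≈2.051259; next y=1/2·4.478136+1/4·2.051259≈2.751883
n=11: y≈2.751883, sp=5, e=sp−y≈2.248117; I≈10.762863, D=e−e_prev≈1.726253; u=5/4·2.248117+3/4·10.762863+3/2·1.726253≈13.471674; next y=1/2·2.751883+1/4·13.471674≈4.743860
n=12: y≈4.743860, sp=5, e=sp−y≈0.256140; I≈11.019004, D=e−e_prev≈-1.991977; u=5/4·0.256140+3/4·11.019004+3/2·(-1.991977)≈5.596462; next y=1/2·4.743860+1/4·5.596462≈3.771046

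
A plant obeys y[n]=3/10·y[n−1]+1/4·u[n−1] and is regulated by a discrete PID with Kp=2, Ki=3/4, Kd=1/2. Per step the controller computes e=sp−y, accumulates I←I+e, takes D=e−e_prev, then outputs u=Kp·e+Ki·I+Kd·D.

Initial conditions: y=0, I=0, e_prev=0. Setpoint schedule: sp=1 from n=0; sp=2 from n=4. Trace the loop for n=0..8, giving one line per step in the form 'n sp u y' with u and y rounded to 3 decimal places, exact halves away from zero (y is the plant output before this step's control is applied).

(exact arithmetic carried between steps; '≈' marks a value shown rounded to 6 d.p. or computed from one; I and e_prev carry over from the previous line; the table rounds u and y to 3 d.p., halves away from zero)
n=0: y=0, sp=1, e=sp−y=1; I=1, D=e−e_prev=1; u=2·1+3/4·1+1/2·1=3.25; next y=3/10·0+1/4·3.25=0.8125
n=1: y=0.8125, sp=1, e=sp−y=0.1875; I=1.1875, D=e−e_prev=-0.8125; u=2·0.1875+3/4·1.1875+1/2·(-0.8125)=0.859375; next y=3/10·0.8125+1/4·0.859375≈0.458594
n=2: y≈0.458594, sp=1, e=sp−y≈0.541406; I≈1.728906, D=e−e_prev≈0.353906; u=2·0.541406+3/4·1.728906+1/2·0.353906≈2.556445; next y=3/10·0.458594+1/4·2.556445≈0.776689
n=3: y≈0.776689, sp=1, e=sp−y≈0.223311; I≈1.952217, D=e−e_prev≈-0.318096; u=2·0.223311+3/4·1.952217+1/2·(-0.318096)≈1.751736; next y=3/10·0.776689+1/4·1.751736≈0.670941
n=4: y≈0.670941, sp=2, e=sp−y≈1.329059; I≈3.281276, D=e−e_prev≈1.105749; u=2·1.329059+3/4·3.281276+1/2·1.105749≈5.671950; next y=3/10·0.670941+1/4·5.671950≈1.619270
n=5: y≈1.619270, sp=2, e=sp−y≈0.380730; I≈3.662006, D=e−e_prev≈-0.948329; u=2·0.380730+3/4·3.662006+1/2·(-0.948329)≈3.033801; next y=3/10·1.619270+1/4·3.033801≈1.244231
n=6: y≈1.244231, sp=2, e=sp−y≈0.755769; I≈4.417775, D=e−e_prev≈0.375039; u=2·0.755769+3/4·4.417775+1/2·0.375039≈5.012388; next y=3/10·1.244231+1/4·5.012388≈1.626366
n=7: y≈1.626366, sp=2, e=sp−y≈0.373634; I≈4.791409, D=e−e_prev≈-0.382135; u=2·0.373634+3/4·4.791409+1/2·(-0.382135)≈4.149756; next y=3/10·1.626366+1/4·4.149756≈1.525349
n=8: y≈1.525349, sp=2, e=sp−y≈0.474651; I≈5.266060, D=e−e_prev≈0.101017; u=2·0.474651+3/4·5.266060+1/2·0.101017≈4.949356; next y=3/10·1.525349+1/4·4.949356≈1.694944

0 1 3.250 0.000
1 1 0.859 0.813
2 1 2.556 0.459
3 1 1.752 0.777
4 2 5.672 0.671
5 2 3.034 1.619
6 2 5.012 1.244
7 2 4.150 1.626
8 2 4.949 1.525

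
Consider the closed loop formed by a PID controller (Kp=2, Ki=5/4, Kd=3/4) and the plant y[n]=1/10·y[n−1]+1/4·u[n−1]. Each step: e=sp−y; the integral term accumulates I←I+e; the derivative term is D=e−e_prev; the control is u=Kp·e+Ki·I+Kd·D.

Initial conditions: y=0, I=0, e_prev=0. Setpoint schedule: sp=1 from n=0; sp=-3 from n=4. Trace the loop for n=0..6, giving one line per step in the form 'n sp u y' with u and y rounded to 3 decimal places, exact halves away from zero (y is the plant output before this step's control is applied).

(exact arithmetic carried between steps; '≈' marks a value shown rounded to 6 d.p. or computed from one; I and e_prev carry over from the previous line; the table rounds u and y to 3 d.p., halves away from zero)
n=0: y=0, sp=1, e=sp−y=1; I=1, D=e−e_prev=1; u=2·1+5/4·1+3/4·1=4; next y=1/10·0+1/4·4=1
n=1: y=1, sp=1, e=sp−y=0; I=1, D=e−e_prev=-1; u=2·0+5/4·1+3/4·(-1)=0.5; next y=1/10·1+1/4·0.5=0.225
n=2: y=0.225, sp=1, e=sp−y=0.775; I=1.775, D=e−e_prev=0.775; u=2·0.775+5/4·1.775+3/4·0.775=4.35; next y=1/10·0.225+1/4·4.35=1.11
n=3: y=1.11, sp=1, e=sp−y=-0.11; I=1.665, D=e−e_prev=-0.885; u=2·(-0.11)+5/4·1.665+3/4·(-0.885)=1.1975; next y=1/10·1.11+1/4·1.1975=0.410375
n=4: y=0.410375, sp=-3, e=sp−y=-3.410375; I=-1.745375, D=e−e_prev=-3.300375; u=2·(-3.410375)+5/4·(-1.745375)+3/4·(-3.300375)=-11.47775; next y=1/10·0.410375+1/4·(-11.47775)=-2.8284
n=5: y=-2.8284, sp=-3, e=sp−y=-0.1716; I=-1.916975, D=e−e_prev=3.238775; u=2·(-0.1716)+5/4·(-1.916975)+3/4·3.238775≈-0.310338; next y=1/10·(-2.8284)+1/4·(-0.310338)≈-0.360424
n=6: y≈-0.360424, sp=-3, e=sp−y≈-2.639576; I≈-4.556551, D=e−e_prev≈-2.467976; u=2·(-2.639576)+5/4·(-4.556551)+3/4·(-2.467976)≈-12.825821; next y=1/10·(-0.360424)+1/4·(-12.825821)≈-3.242498

0 1 4.000 0.000
1 1 0.500 1.000
2 1 4.350 0.225
3 1 1.198 1.110
4 -3 -11.478 0.410
5 -3 -0.310 -2.828
6 -3 -12.826 -0.360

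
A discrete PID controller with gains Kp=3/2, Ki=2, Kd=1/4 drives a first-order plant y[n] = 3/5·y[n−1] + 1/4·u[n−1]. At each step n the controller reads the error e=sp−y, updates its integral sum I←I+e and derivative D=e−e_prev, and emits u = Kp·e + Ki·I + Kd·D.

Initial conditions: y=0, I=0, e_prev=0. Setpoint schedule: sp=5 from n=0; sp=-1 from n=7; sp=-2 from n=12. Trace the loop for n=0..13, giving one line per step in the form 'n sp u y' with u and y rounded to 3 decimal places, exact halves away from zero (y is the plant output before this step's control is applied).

0 5 18.750 0.000
1 5 9.922 4.688
2 5 9.448 5.293
3 5 8.095 5.538
4 5 7.798 5.347
5 5 7.766 5.157
6 5 7.859 5.036
7 -1 -14.557 4.986
8 -1 -3.915 -0.647
9 -1 -3.329 -1.367
10 -1 -1.704 -1.653
11 -1 -1.352 -1.418
12 -2 -5.067 -1.189
13 -2 -3.415 -1.980

(exact arithmetic carried between steps; '≈' marks a value shown rounded to 6 d.p. or computed from one; I and e_prev carry over from the previous line; the table rounds u and y to 3 d.p., halves away from zero)
n=0: y=0, sp=5, e=sp−y=5; I=5, D=e−e_prev=5; u=3/2·5+2·5+1/4·5=18.75; next y=3/5·0+1/4·18.75=4.6875
n=1: y=4.6875, sp=5, e=sp−y=0.3125; I=5.3125, D=e−e_prev=-4.6875; u=3/2·0.3125+2·5.3125+1/4·(-4.6875)=9.921875; next y=3/5·4.6875+1/4·9.921875≈5.292969
n=2: y≈5.292969, sp=5, e=sp−y≈-0.292969; I≈5.019531, D=e−e_prev≈-0.605469; u=3/2·(-0.292969)+2·5.019531+1/4·(-0.605469)≈9.448242; next y=3/5·5.292969+1/4·9.448242≈5.537842
n=3: y≈5.537842, sp=5, e=sp−y≈-0.537842; I≈4.481689, D=e−e_prev≈-0.244873; u=3/2·(-0.537842)+2·4.481689+1/4·(-0.244873)≈8.095398; next y=3/5·5.537842+1/4·8.095398≈5.346555
n=4: y≈5.346555, sp=5, e=sp−y≈-0.346555; I≈4.135135, D=e−e_prev≈0.191287; u=3/2·(-0.346555)+2·4.135135+1/4·0.191287≈7.798260; next y=3/5·5.346555+1/4·7.798260≈5.157498
n=5: y≈5.157498, sp=5, e=sp−y≈-0.157498; I≈3.977637, D=e−e_prev≈0.189057; u=3/2·(-0.157498)+2·3.977637+1/4·0.189057≈7.766292; next y=3/5·5.157498+1/4·7.766292≈5.036072
n=6: y≈5.036072, sp=5, e=sp−y≈-0.036072; I≈3.941566, D=e−e_prev≈0.121426; u=3/2·(-0.036072)+2·3.941566+1/4·0.121426≈7.859380; next y=3/5·5.036072+1/4·7.859380≈4.986488
n=7: y≈4.986488, sp=-1, e=sp−y≈-5.986488; I≈-2.044922, D=e−e_prev≈-5.950416; u=3/2·(-5.986488)+2·(-2.044922)+1/4·(-5.950416)≈-14.557181; next y=3/5·4.986488+1/4·(-14.557181)≈-0.647402
n=8: y≈-0.647402, sp=-1, e=sp−y≈-0.352598; I≈-2.397520, D=e−e_prev≈5.633890; u=3/2·(-0.352598)+2·(-2.397520)+1/4·5.633890≈-3.915464; next y=3/5·(-0.647402)+1/4·(-3.915464)≈-1.367307
n=9: y≈-1.367307, sp=-1, e=sp−y≈0.367307; I≈-2.030213, D=e−e_prev≈0.719905; u=3/2·0.367307+2·(-2.030213)+1/4·0.719905≈-3.329488; next y=3/5·(-1.367307)+1/4·(-3.329488)≈-1.652756
n=10: y≈-1.652756, sp=-1, e=sp−y≈0.652756; I≈-1.377456, D=e−e_prev≈0.285449; u=3/2·0.652756+2·(-1.377456)+1/4·0.285449≈-1.704416; next y=3/5·(-1.652756)+1/4·(-1.704416)≈-1.417758
n=11: y≈-1.417758, sp=-1, e=sp−y≈0.417758; I≈-0.959698, D=e−e_prev≈-0.234999; u=3/2·0.417758+2·(-0.959698)+1/4·(-0.234999)≈-1.351510; next y=3/5·(-1.417758)+1/4·(-1.351510)≈-1.188532
n=12: y≈-1.188532, sp=-2, e=sp−y≈-0.811468; I≈-1.771166, D=e−e_prev≈-1.229226; u=3/2·(-0.811468)+2·(-1.771166)+1/4·(-1.229226)≈-5.066841; next y=3/5·(-1.188532)+1/4·(-5.066841)≈-1.979829
n=13: y≈-1.979829, sp=-2, e=sp−y≈-0.020171; I≈-1.791337, D=e−e_prev≈0.791297; u=3/2·(-0.020171)+2·(-1.791337)+1/4·0.791297≈-3.415105; next y=3/5·(-1.979829)+1/4·(-3.415105)≈-2.041674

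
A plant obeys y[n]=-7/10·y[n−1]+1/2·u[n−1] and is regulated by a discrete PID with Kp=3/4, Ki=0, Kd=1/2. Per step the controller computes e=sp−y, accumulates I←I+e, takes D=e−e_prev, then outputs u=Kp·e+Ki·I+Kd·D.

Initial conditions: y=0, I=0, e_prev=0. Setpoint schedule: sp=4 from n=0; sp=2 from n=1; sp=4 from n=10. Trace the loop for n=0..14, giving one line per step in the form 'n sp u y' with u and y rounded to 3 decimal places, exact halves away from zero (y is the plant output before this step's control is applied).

(exact arithmetic carried between steps; '≈' marks a value shown rounded to 6 d.p. or computed from one; I and e_prev carry over from the previous line; the table rounds u and y to 3 d.p., halves away from zero)
n=0: y=0, sp=4, e=sp−y=4; I=4, D=e−e_prev=4; u=3/4·4+0·4+1/2·4=5; next y=-7/10·0+1/2·5=2.5
n=1: y=2.5, sp=2, e=sp−y=-0.5; I=3.5, D=e−e_prev=-4.5; u=3/4·(-0.5)+0·3.5+1/2·(-4.5)=-2.625; next y=-7/10·2.5+1/2·(-2.625)=-3.0625
n=2: y=-3.0625, sp=2, e=sp−y=5.0625; I=8.5625, D=e−e_prev=5.5625; u=3/4·5.0625+0·8.5625+1/2·5.5625=6.578125; next y=-7/10·(-3.0625)+1/2·6.578125≈5.432813
n=3: y≈5.432813, sp=2, e=sp−y≈-3.432813; I≈5.129688, D=e−e_prev≈-8.495313; u=3/4·(-3.432813)+0·5.129688+1/2·(-8.495313)≈-6.822266; next y=-7/10·5.432813+1/2·(-6.822266)≈-7.214102
n=4: y≈-7.214102, sp=2, e=sp−y≈9.214102; I≈14.343789, D=e−e_prev≈12.646914; u=3/4·9.214102+0·14.343789+1/2·12.646914≈13.234033; next y=-7/10·(-7.214102)+1/2·13.234033≈11.666888
n=5: y≈11.666888, sp=2, e=sp−y≈-9.666888; I≈4.676901, D=e−e_prev≈-18.880989; u=3/4·(-9.666888)+0·4.676901+1/2·(-18.880989)≈-16.690660; next y=-7/10·11.666888+1/2·(-16.690660)≈-16.512152
n=6: y≈-16.512152, sp=2, e=sp−y≈18.512152; I≈23.189053, D=e−e_prev≈28.179039; u=3/4·18.512152+0·23.189053+1/2·28.179039≈27.973633; next y=-7/10·(-16.512152)+1/2·27.973633≈25.545323
n=7: y≈25.545323, sp=2, e=sp−y≈-23.545323; I≈-0.356270, D=e−e_prev≈-42.057474; u=3/4·(-23.545323)+0·(-0.356270)+1/2·(-42.057474)≈-38.687729; next y=-7/10·25.545323+1/2·(-38.687729)≈-37.225591
n=8: y≈-37.225591, sp=2, e=sp−y≈39.225591; I≈38.869321, D=e−e_prev≈62.770913; u=3/4·39.225591+0·38.869321+1/2·62.770913≈60.804650; next y=-7/10·(-37.225591)+1/2·60.804650≈56.460238
n=9: y≈56.460238, sp=2, e=sp−y≈-54.460238; I≈-15.590917, D=e−e_prev≈-93.685829; u=3/4·(-54.460238)+0·(-15.590917)+1/2·(-93.685829)≈-87.688093; next y=-7/10·56.460238+1/2·(-87.688093)≈-83.366213
n=10: y≈-83.366213, sp=4, e=sp−y≈87.366213; I≈71.775296, D=e−e_prev≈141.826451; u=3/4·87.366213+0·71.775296+1/2·141.826451≈136.437886; next y=-7/10·(-83.366213)+1/2·136.437886≈126.575292
n=11: y≈126.575292, sp=4, e=sp−y≈-122.575292; I≈-50.799996, D=e−e_prev≈-209.941505; u=3/4·(-122.575292)+0·(-50.799996)+1/2·(-209.941505)≈-196.902222; next y=-7/10·126.575292+1/2·(-196.902222)≈-187.053815
n=12: y≈-187.053815, sp=4, e=sp−y≈191.053815; I≈140.253819, D=e−e_prev≈313.629108; u=3/4·191.053815+0·140.253819+1/2·313.629108≈300.104915; next y=-7/10·(-187.053815)+1/2·300.104915≈280.990128
n=13: y≈280.990128, sp=4, e=sp−y≈-276.990128; I≈-136.736309, D=e−e_prev≈-468.043944; u=3/4·(-276.990128)+0·(-136.736309)+1/2·(-468.043944)≈-441.764568; next y=-7/10·280.990128+1/2·(-441.764568)≈-417.575374
n=14: y≈-417.575374, sp=4, e=sp−y≈421.575374; I≈284.839065, D=e−e_prev≈698.565502; u=3/4·421.575374+0·284.839065+1/2·698.565502≈665.464282; next y=-7/10·(-417.575374)+1/2·665.464282≈625.034903

0 4 5.000 0.000
1 2 -2.625 2.500
2 2 6.578 -3.063
3 2 -6.822 5.433
4 2 13.234 -7.214
5 2 -16.691 11.667
6 2 27.974 -16.512
7 2 -38.688 25.545
8 2 60.805 -37.226
9 2 -87.688 56.460
10 4 136.438 -83.366
11 4 -196.902 126.575
12 4 300.105 -187.054
13 4 -441.765 280.990
14 4 665.464 -417.575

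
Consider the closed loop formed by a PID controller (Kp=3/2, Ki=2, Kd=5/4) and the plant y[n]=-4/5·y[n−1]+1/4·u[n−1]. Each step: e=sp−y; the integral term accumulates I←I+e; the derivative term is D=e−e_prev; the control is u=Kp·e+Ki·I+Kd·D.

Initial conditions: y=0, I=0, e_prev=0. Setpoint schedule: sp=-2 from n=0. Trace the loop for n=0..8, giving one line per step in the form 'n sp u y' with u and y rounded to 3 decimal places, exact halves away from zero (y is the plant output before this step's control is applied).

0 -2 -9.500 0.000
1 -2 0.281 -2.375
2 -2 -22.578 1.970
3 -2 18.571 -7.221
4 -2 -66.266 10.419
5 -2 98.720 -24.902
6 -2 -229.769 44.602
7 -2 418.101 -93.123
8 -2 -864.509 179.024

(exact arithmetic carried between steps; '≈' marks a value shown rounded to 6 d.p. or computed from one; I and e_prev carry over from the previous line; the table rounds u and y to 3 d.p., halves away from zero)
n=0: y=0, sp=-2, e=sp−y=-2; I=-2, D=e−e_prev=-2; u=3/2·(-2)+2·(-2)+5/4·(-2)=-9.5; next y=-4/5·0+1/4·(-9.5)=-2.375
n=1: y=-2.375, sp=-2, e=sp−y=0.375; I=-1.625, D=e−e_prev=2.375; u=3/2·0.375+2·(-1.625)+5/4·2.375=0.28125; next y=-4/5·(-2.375)+1/4·0.28125≈1.970313
n=2: y≈1.970313, sp=-2, e=sp−y≈-3.970313; I≈-5.595313, D=e−e_prev≈-4.345313; u=3/2·(-3.970313)+2·(-5.595313)+5/4·(-4.345313)≈-22.577734; next y=-4/5·1.970313+1/4·(-22.577734)≈-7.220684
n=3: y≈-7.220684, sp=-2, e=sp−y≈5.220684; I≈-0.374629, D=e−e_prev≈9.190996; u=3/2·5.220684+2·(-0.374629)+5/4·9.190996≈18.570513; next y=-4/5·(-7.220684)+1/4·18.570513≈10.419175
n=4: y≈10.419175, sp=-2, e=sp−y≈-12.419175; I≈-12.793804, D=e−e_prev≈-17.639859; u=3/2·(-12.419175)+2·(-12.793804)+5/4·(-17.639859)≈-66.266194; next y=-4/5·10.419175+1/4·(-66.266194)≈-24.901888
n=5: y≈-24.901888, sp=-2, e=sp−y≈22.901888; I≈10.108085, D=e−e_prev≈35.321064; u=3/2·22.901888+2·10.108085+5/4·35.321064≈98.720331; next y=-4/5·(-24.901888)+1/4·98.720331≈44.601594
n=6: y≈44.601594, sp=-2, e=sp−y≈-46.601594; I≈-36.493509, D=e−e_prev≈-69.503482; u=3/2·(-46.601594)+2·(-36.493509)+5/4·(-69.503482)≈-229.768761; next y=-4/5·44.601594+1/4·(-229.768761)≈-93.123465
n=7: y≈-93.123465, sp=-2, e=sp−y≈91.123465; I≈54.629956, D=e−e_prev≈137.725059; u=3/2·91.123465+2·54.629956+5/4·137.725059≈418.101433; next y=-4/5·(-93.123465)+1/4·418.101433≈179.024130
n=8: y≈179.024130, sp=-2, e=sp−y≈-181.024130; I≈-126.394174, D=e−e_prev≈-272.147596; u=3/2·(-181.024130)+2·(-126.394174)+5/4·(-272.147596)≈-864.509039; next y=-4/5·179.024130+1/4·(-864.509039)≈-359.346564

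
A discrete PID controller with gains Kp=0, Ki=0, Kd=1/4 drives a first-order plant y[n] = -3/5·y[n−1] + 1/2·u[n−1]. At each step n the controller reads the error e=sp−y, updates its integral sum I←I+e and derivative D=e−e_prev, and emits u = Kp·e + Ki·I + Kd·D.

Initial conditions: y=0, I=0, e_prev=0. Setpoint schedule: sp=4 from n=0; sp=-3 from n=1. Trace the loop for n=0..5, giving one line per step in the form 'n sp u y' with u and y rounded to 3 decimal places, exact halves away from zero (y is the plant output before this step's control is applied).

(exact arithmetic carried between steps; '≈' marks a value shown rounded to 6 d.p. or computed from one; I and e_prev carry over from the previous line; the table rounds u and y to 3 d.p., halves away from zero)
n=0: y=0, sp=4, e=sp−y=4; I=4, D=e−e_prev=4; u=0·4+0·4+1/4·4=1; next y=-3/5·0+1/2·1=0.5
n=1: y=0.5, sp=-3, e=sp−y=-3.5; I=0.5, D=e−e_prev=-7.5; u=0·(-3.5)+0·0.5+1/4·(-7.5)=-1.875; next y=-3/5·0.5+1/2·(-1.875)=-1.2375
n=2: y=-1.2375, sp=-3, e=sp−y=-1.7625; I=-1.2625, D=e−e_prev=1.7375; u=0·(-1.7625)+0·(-1.2625)+1/4·1.7375=0.434375; next y=-3/5·(-1.2375)+1/2·0.434375≈0.959688
n=3: y≈0.959688, sp=-3, e=sp−y≈-3.959688; I≈-5.222188, D=e−e_prev≈-2.197188; u=0·(-3.959688)+0·(-5.222188)+1/4·(-2.197188)≈-0.549297; next y=-3/5·0.959688+1/2·(-0.549297)≈-0.850461
n=4: y≈-0.850461, sp=-3, e=sp−y≈-2.149539; I≈-7.371727, D=e−e_prev≈1.810148; u=0·(-2.149539)+0·(-7.371727)+1/4·1.810148≈0.452537; next y=-3/5·(-0.850461)+1/2·0.452537≈0.736545
n=5: y≈0.736545, sp=-3, e=sp−y≈-3.736545; I≈-11.108272, D=e−e_prev≈-1.587006; u=0·(-3.736545)+0·(-11.108272)+1/4·(-1.587006)≈-0.396752; next y=-3/5·0.736545+1/2·(-0.396752)≈-0.640303

0 4 1.000 0.000
1 -3 -1.875 0.500
2 -3 0.434 -1.238
3 -3 -0.549 0.960
4 -3 0.453 -0.850
5 -3 -0.397 0.737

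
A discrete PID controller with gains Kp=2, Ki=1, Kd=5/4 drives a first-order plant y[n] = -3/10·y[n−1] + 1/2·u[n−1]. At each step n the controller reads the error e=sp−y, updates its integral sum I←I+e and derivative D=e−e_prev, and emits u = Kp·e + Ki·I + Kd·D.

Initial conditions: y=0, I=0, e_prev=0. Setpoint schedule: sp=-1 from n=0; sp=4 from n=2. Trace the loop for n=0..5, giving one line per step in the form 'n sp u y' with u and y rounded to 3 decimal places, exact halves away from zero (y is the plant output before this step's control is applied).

0 -1 -4.250 0.000
1 -1 5.031 -2.125
2 4 2.318 3.153
3 4 16.008 0.213
4 4 -16.720 7.940
5 4 68.397 -10.742

(exact arithmetic carried between steps; '≈' marks a value shown rounded to 6 d.p. or computed from one; I and e_prev carry over from the previous line; the table rounds u and y to 3 d.p., halves away from zero)
n=0: y=0, sp=-1, e=sp−y=-1; I=-1, D=e−e_prev=-1; u=2·(-1)+1·(-1)+5/4·(-1)=-4.25; next y=-3/10·0+1/2·(-4.25)=-2.125
n=1: y=-2.125, sp=-1, e=sp−y=1.125; I=0.125, D=e−e_prev=2.125; u=2·1.125+1·0.125+5/4·2.125=5.03125; next y=-3/10·(-2.125)+1/2·5.03125=3.153125
n=2: y=3.153125, sp=4, e=sp−y=0.846875; I=0.971875, D=e−e_prev=-0.278125; u=2·0.846875+1·0.971875+5/4·(-0.278125)≈2.317969; next y=-3/10·3.153125+1/2·2.317969≈0.213047
n=3: y≈0.213047, sp=4, e=sp−y≈3.786953; I≈4.758828, D=e−e_prev≈2.940078; u=2·3.786953+1·4.758828+5/4·2.940078≈16.007832; next y=-3/10·0.213047+1/2·16.007832≈7.940002
n=4: y≈7.940002, sp=4, e=sp−y≈-3.940002; I≈0.818826, D=e−e_prev≈-7.726955; u=2·(-3.940002)+1·0.818826+5/4·(-7.726955)≈-16.719872; next y=-3/10·7.940002+1/2·(-16.719872)≈-10.741936
n=5: y≈-10.741936, sp=4, e=sp−y≈14.741936; I≈15.560763, D=e−e_prev≈18.681938; u=2·14.741936+1·15.560763+5/4·18.681938≈68.397058; next y=-3/10·(-10.741936)+1/2·68.397058≈37.421110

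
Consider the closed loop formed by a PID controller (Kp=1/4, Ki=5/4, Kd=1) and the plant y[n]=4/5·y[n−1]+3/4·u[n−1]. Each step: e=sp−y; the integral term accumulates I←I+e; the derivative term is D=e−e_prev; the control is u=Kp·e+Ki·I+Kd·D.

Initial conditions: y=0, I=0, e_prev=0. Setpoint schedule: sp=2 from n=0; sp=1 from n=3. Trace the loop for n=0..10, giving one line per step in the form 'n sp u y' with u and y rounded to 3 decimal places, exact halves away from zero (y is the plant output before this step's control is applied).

(exact arithmetic carried between steps; '≈' marks a value shown rounded to 6 d.p. or computed from one; I and e_prev carry over from the previous line; the table rounds u and y to 3 d.p., halves away from zero)
n=0: y=0, sp=2, e=sp−y=2; I=2, D=e−e_prev=2; u=1/4·2+5/4·2+1·2=5; next y=4/5·0+3/4·5=3.75
n=1: y=3.75, sp=2, e=sp−y=-1.75; I=0.25, D=e−e_prev=-3.75; u=1/4·(-1.75)+5/4·0.25+1·(-3.75)=-3.875; next y=4/5·3.75+3/4·(-3.875)=0.09375
n=2: y=0.09375, sp=2, e=sp−y=1.90625; I=2.15625, D=e−e_prev=3.65625; u=1/4·1.90625+5/4·2.15625+1·3.65625=6.828125; next y=4/5·0.09375+3/4·6.828125≈5.196094
n=3: y≈5.196094, sp=1, e=sp−y≈-4.196094; I≈-2.039844, D=e−e_prev≈-6.102344; u=1/4·(-4.196094)+5/4·(-2.039844)+1·(-6.102344)≈-9.701172; next y=4/5·5.196094+3/4·(-9.701172)≈-3.119004
n=4: y≈-3.119004, sp=1, e=sp−y≈4.119004; I≈2.079160, D=e−e_prev≈8.315098; u=1/4·4.119004+5/4·2.079160+1·8.315098≈11.943799; next y=4/5·(-3.119004)+3/4·11.943799≈6.462646
n=5: y≈6.462646, sp=1, e=sp−y≈-5.462646; I≈-3.383486, D=e−e_prev≈-9.581650; u=1/4·(-5.462646)+5/4·(-3.383486)+1·(-9.581650)≈-15.176669; next y=4/5·6.462646+3/4·(-15.176669)≈-6.212385
n=6: y≈-6.212385, sp=1, e=sp−y≈7.212385; I≈3.828899, D=e−e_prev≈12.675031; u=1/4·7.212385+5/4·3.828899+1·12.675031≈19.264251; next y=4/5·(-6.212385)+3/4·19.264251≈9.478280
n=7: y≈9.478280, sp=1, e=sp−y≈-8.478280; I≈-4.649381, D=e−e_prev≈-15.690665; u=1/4·(-8.478280)+5/4·(-4.649381)+1·(-15.690665)≈-23.621961; next y=4/5·9.478280+3/4·(-23.621961)≈-10.133847
n=8: y≈-10.133847, sp=1, e=sp−y≈11.133847; I≈6.484466, D=e−e_prev≈19.612127; u=1/4·11.133847+5/4·6.484466+1·19.612127≈30.501171; next y=4/5·(-10.133847)+3/4·30.501171≈14.768801
n=9: y≈14.768801, sp=1, e=sp−y≈-13.768801; I≈-7.284335, D=e−e_prev≈-24.902648; u=1/4·(-13.768801)+5/4·(-7.284335)+1·(-24.902648)≈-37.450266; next y=4/5·14.768801+3/4·(-37.450266)≈-16.272659
n=10: y≈-16.272659, sp=1, e=sp−y≈17.272659; I≈9.988324, D=e−e_prev≈31.041460; u=1/4·17.272659+5/4·9.988324+1·31.041460≈47.845030; next y=4/5·(-16.272659)+3/4·47.845030≈22.865645

0 2 5.000 0.000
1 2 -3.875 3.750
2 2 6.828 0.094
3 1 -9.701 5.196
4 1 11.944 -3.119
5 1 -15.177 6.463
6 1 19.264 -6.212
7 1 -23.622 9.478
8 1 30.501 -10.134
9 1 -37.450 14.769
10 1 47.845 -16.273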